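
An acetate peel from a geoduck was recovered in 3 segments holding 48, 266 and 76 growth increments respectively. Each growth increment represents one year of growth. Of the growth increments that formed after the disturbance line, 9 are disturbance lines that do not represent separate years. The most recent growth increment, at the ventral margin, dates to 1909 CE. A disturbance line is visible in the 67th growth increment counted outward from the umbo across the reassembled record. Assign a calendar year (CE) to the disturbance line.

1595 CE

Total growth increments = 48 + 266 + 76 = 390.
Between growth increment 67 and the ventral margin there are 390 − 67 = 323 growth increments.
Removing the 9 false growth increments leaves 323 − 9 = 314 true growth increments beyond the disturbance line.
The growth increment at the ventral margin is 1909 CE, so the disturbance line dates to 1909 − 314 = 1595 CE.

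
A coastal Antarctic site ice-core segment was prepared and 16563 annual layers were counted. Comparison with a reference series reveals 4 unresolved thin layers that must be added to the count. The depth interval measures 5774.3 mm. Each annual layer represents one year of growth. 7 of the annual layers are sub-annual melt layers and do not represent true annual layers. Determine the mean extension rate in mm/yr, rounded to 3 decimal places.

0.349 mm/yr

Adjusted count: 16563 − 7 + 4 = 16560 annual layers.
Mean rate = 5774.3 mm / 16560 years ≈ 0.349 mm/yr.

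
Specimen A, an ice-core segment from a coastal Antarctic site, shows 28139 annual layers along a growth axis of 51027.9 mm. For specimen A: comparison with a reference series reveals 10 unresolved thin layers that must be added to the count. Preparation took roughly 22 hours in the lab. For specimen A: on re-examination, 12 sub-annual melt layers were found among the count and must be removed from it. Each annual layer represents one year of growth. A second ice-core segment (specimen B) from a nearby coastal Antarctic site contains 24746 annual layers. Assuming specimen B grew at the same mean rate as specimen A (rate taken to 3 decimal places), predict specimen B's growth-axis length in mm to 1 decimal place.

Specimen A: correcting the raw count gives 28139 − 12 + 10 = 28137 true annual layers.
A: 51027.9 mm over 28137 years gives 51027.9 / 28137 ≈ 1.814 mm/year.
Length of B = 1.814 × 24746 = 44889.2 mm.

44889.2 mm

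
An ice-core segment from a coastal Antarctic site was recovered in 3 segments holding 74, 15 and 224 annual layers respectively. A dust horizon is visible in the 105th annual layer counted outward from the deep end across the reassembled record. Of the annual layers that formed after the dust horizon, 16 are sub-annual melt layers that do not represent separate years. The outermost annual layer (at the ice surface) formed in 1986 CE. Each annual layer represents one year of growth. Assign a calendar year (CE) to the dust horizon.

1794 CE

Total annual layers = 74 + 15 + 224 = 313.
Between annual layer 105 and the ice surface there are 313 − 105 = 208 annual layers.
Excluding 16 false annual layers: 208 − 16 = 192.
1986 − 192 = 1794 CE.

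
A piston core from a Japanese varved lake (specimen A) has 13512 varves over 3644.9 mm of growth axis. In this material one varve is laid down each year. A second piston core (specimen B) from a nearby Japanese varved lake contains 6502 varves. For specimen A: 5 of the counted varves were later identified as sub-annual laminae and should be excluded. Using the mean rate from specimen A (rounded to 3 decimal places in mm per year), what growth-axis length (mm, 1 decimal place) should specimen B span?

1755.5 mm

Specimen A: after corrections the count is 13512 − 5 = 13507 varves.
A: Mean rate = 3644.9 mm / 13507 years ≈ 0.270 mm per year.
For B, 0.270 mm/year × 6502 years = 1755.5 mm.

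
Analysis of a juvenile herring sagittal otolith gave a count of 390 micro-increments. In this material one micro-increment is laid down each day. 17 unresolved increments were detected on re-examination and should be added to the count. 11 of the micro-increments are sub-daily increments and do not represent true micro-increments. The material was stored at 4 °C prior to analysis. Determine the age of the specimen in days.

396 days

Adjusted count: 390 − 11 + 17 = 396 micro-increments.
One micro-increment per day makes the duration 396 days.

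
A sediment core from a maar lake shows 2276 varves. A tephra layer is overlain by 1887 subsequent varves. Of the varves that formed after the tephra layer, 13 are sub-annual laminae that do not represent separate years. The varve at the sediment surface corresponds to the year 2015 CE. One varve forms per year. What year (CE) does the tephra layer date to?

1887 varves post-date the tephra layer.
Removing the 13 false varves leaves 1887 − 13 = 1874 true varves beyond the tephra layer.
2015 − 1874 = 141 CE.

141 CE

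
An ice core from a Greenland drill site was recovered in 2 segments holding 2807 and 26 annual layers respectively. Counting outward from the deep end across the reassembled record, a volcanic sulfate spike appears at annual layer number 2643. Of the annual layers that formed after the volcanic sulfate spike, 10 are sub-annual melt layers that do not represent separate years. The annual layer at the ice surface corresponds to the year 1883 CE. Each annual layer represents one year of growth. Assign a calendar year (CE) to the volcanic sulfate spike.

Total annual layers = 2807 + 26 = 2833.
2833 − 2643 = 190 annual layers lie beyond the volcanic sulfate spike toward the ice surface.
Excluding 10 false annual layers: 190 − 10 = 180.
Counting back 180 years from 1883 CE places the volcanic sulfate spike in 1883 − 180 = 1703 CE.

1703 CE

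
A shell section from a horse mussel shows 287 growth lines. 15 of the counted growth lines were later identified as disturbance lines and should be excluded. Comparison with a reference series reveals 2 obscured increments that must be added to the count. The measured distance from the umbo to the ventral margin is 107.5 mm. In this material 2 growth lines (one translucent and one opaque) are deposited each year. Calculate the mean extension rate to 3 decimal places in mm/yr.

After corrections the count is 287 − 15 + 2 = 274 growth lines.
With 2 growth lines per year, 274 / 2 = 137 years.
107.5 mm over 137 years gives 107.5 / 137 ≈ 0.785 mm/yr.

0.785 mm/yr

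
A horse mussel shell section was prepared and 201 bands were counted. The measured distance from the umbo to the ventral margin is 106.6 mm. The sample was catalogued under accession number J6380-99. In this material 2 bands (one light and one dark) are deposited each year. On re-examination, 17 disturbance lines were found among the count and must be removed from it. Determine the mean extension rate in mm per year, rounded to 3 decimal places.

1.159 mm per year

After corrections the count is 201 − 17 = 184 bands.
184 bands at 2 per year is 184 / 2 = 92 years.
Mean rate = 106.6 mm / 92 years ≈ 1.159 mm per year.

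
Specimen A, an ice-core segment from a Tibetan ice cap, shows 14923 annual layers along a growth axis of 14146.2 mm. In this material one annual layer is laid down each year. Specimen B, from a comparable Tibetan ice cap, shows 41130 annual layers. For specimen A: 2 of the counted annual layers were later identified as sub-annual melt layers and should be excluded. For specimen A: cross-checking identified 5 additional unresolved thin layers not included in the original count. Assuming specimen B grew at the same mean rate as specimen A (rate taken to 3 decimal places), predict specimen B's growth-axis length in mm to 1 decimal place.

38991.2 mm

Specimen A: true annual layer count = 14923 − 2 + 5 = 14926.
A: Mean rate = 14146.2 mm / 14926 years ≈ 0.948 mm/yr.
For B, 0.948 mm/year × 41130 years = 38991.2 mm.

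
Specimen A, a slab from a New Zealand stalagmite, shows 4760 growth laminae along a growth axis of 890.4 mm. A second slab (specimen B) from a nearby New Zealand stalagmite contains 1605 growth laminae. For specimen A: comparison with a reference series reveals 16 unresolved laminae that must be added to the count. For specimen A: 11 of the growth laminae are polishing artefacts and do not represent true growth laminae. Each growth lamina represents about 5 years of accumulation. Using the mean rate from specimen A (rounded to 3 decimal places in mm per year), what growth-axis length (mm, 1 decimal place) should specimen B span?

Specimen A: true growth lamina count = 4760 − 11 + 16 = 4765.
Specimen A: at 5 years per growth lamina, 4765 × 5 = 23825 years.
A: Extension rate ≈ 890.4 / 23825 = 0.037 mm per year.
Specimen B: 1605 growth laminae at 5 years each span 1605 × 5 = 8025 years. For B, 0.037 mm/year × 8025 years = 296.9 mm.

296.9 mm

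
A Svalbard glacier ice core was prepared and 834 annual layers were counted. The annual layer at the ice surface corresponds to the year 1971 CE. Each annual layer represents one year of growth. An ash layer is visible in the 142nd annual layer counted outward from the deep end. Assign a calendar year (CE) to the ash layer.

1279 CE

Between annual layer 142 and the ice surface there are 834 − 142 = 692 annual layers.
The annual layer at the ice surface is 1971 CE, so the ash layer dates to 1971 − 692 = 1279 CE.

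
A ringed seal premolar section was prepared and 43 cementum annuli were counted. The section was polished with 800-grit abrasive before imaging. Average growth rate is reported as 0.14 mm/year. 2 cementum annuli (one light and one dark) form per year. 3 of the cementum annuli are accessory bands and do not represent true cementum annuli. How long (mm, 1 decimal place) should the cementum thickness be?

2.8 mm

Adjusted count: 43 − 3 = 40 cementum annuli.
With 2 cementum annuli per year, 40 / 2 = 20 years.
Predicted length = 0.14 mm/year × 20 years = 2.8 mm.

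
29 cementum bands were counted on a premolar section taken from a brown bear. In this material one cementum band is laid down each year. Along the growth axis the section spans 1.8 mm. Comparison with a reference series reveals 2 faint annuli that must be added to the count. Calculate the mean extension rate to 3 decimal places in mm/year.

0.058 mm/year

After corrections the count is 29 + 2 = 31 cementum bands.
1.8 mm over 31 years gives 1.8 / 31 ≈ 0.058 mm/year.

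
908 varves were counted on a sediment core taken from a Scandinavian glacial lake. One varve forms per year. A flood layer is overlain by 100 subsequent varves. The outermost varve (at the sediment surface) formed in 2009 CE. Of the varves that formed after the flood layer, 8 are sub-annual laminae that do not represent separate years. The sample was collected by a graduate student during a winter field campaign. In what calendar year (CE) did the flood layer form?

1917 CE

There are 100 varves younger than the flood layer.
100 − 8 false = 92 true varves after the flood layer.
Counting back 92 years from 2009 CE places the flood layer in 2009 − 92 = 1917 CE.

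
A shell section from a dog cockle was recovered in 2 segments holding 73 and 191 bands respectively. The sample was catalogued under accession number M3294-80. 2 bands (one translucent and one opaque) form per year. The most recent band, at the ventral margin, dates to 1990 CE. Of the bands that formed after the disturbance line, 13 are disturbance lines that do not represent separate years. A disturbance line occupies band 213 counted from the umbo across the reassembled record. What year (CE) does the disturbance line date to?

Total bands = 73 + 191 = 264.
Between band 213 and the ventral margin there are 264 − 213 = 51 bands.
Excluding 13 false bands: 51 − 13 = 38.
Dividing by 2 bands per year: 38 / 2 = 19 years.
The band at the ventral margin is 1990 CE, so the disturbance line dates to 1990 − 19 = 1971 CE.

1971 CE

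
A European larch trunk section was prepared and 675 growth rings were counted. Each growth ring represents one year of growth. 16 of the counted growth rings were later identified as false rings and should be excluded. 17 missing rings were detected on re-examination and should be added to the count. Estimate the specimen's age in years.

676 years

After corrections the count is 675 − 16 + 17 = 676 growth rings.
With a one-to-one growth ring periodicity this is 676 years.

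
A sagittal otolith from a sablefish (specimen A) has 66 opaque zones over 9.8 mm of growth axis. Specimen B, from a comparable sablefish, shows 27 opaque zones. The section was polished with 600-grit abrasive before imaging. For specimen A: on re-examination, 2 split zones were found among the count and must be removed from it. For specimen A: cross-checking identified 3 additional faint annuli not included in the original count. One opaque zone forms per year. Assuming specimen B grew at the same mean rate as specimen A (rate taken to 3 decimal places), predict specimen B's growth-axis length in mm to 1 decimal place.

Specimen A: true opaque zone count = 66 − 2 + 3 = 67.
A: 9.8 mm over 67 years gives 9.8 / 67 ≈ 0.146 mm/yr.
For B, 0.146 mm/year × 27 years = 3.9 mm.

3.9 mm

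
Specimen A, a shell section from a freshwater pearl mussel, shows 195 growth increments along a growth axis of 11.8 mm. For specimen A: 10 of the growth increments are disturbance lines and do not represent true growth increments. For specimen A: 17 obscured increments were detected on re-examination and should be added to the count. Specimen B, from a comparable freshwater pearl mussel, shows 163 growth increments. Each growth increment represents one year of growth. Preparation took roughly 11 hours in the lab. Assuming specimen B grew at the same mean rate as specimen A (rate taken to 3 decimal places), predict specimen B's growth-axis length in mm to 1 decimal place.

Specimen A: correcting the raw count gives 195 − 10 + 17 = 202 true growth increments.
A: Mean rate = 11.8 mm / 202 years ≈ 0.058 mm/yr.
For B, 0.058 mm/year × 163 years = 9.5 mm.

9.5 mm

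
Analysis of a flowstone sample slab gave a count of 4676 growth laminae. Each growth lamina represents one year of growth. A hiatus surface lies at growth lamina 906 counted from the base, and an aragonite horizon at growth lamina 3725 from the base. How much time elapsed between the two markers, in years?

The two markers are separated by 3725 − 906 = 2819 growth laminae.
At one growth lamina per year, 2819 years elapsed between them.

2819 years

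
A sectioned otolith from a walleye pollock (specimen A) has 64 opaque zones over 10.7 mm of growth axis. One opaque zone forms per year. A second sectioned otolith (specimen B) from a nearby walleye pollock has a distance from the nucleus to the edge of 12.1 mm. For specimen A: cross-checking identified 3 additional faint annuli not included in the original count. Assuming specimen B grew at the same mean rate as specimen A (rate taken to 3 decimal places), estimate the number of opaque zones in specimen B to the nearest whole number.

Specimen A: adjusted count: 64 + 3 = 67 opaque zones.
A: 10.7 mm over 67 years gives 10.7 / 67 ≈ 0.160 mm/yr.
For B, 12.1 / 0.160 = 75.62 years ≈ 76 opaque zones.

76 opaque zones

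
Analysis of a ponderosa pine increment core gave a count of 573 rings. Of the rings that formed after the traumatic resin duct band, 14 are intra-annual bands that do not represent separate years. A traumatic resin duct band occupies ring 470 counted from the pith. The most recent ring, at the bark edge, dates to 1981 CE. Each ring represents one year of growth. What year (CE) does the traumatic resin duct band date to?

1892 CE

Between ring 470 and the bark edge there are 573 − 470 = 103 rings.
Removing the 14 false rings leaves 103 − 14 = 89 true rings beyond the traumatic resin duct band.
The ring at the bark edge is 1981 CE, so the traumatic resin duct band dates to 1981 − 89 = 1892 CE.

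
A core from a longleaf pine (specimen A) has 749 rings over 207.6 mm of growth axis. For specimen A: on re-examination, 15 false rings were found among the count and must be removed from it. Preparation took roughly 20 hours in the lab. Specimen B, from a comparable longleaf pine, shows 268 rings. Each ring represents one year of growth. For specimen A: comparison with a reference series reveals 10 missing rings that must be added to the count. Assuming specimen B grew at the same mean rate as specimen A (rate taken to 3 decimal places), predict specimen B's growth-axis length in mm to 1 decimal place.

Specimen A: after corrections the count is 749 − 15 + 10 = 744 rings.
A: 207.6 mm over 744 years gives 207.6 / 744 ≈ 0.279 mm/year.
For B, 0.279 mm/year × 268 years = 74.8 mm.

74.8 mm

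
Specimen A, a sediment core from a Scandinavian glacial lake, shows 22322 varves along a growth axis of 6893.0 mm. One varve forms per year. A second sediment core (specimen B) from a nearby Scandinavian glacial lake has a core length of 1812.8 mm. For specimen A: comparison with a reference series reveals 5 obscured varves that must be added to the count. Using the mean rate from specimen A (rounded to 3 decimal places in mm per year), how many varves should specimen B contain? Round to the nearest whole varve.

Specimen A: true varve count = 22322 + 5 = 22327.
A: Extension rate ≈ 6893.0 / 22327 = 0.309 mm/year.
B spans 1812.8 / 0.309 = 5866.67 years ≈ 5867 varves.

5867 varves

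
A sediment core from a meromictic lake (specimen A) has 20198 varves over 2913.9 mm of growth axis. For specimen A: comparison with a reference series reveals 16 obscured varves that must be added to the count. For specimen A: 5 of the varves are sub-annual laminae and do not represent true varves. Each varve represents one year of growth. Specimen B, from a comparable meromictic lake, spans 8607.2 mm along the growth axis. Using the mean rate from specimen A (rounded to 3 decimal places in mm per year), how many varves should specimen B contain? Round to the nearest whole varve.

59772 varves

Specimen A: correcting the raw count gives 20198 − 5 + 16 = 20209 true varves.
A: Mean rate = 2913.9 mm / 20209 years ≈ 0.144 mm/yr.
Specimen B: 8607.2 mm / 0.144 mm per year = 59772.22 years ≈ 59772 varves.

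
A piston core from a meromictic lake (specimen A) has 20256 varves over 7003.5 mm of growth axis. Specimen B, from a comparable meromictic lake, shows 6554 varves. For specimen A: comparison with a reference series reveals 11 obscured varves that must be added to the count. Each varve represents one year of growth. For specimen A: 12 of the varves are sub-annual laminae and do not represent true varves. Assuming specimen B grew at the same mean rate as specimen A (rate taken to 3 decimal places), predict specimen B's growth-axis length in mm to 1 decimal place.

Specimen A: adjusted count: 20256 − 12 + 11 = 20255 varves.
A: Extension rate ≈ 7003.5 / 20255 = 0.346 mm/yr.
Length of B = 0.346 × 6554 = 2267.7 mm.

2267.7 mm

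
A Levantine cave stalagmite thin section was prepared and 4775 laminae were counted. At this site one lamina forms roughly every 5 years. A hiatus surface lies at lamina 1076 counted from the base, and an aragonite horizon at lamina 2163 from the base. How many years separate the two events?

5435 yr

The two markers are separated by 2163 − 1076 = 1087 laminae.
At 5 years per lamina, 1087 × 5 = 5435 years.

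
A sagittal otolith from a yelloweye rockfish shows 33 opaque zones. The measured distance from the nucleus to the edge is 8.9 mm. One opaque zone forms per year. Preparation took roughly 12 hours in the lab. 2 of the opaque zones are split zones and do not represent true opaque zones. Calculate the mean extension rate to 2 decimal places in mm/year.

0.29 mm/year

Adjusted count: 33 − 2 = 31 opaque zones.
Mean rate = 8.9 mm / 31 years ≈ 0.29 mm/year.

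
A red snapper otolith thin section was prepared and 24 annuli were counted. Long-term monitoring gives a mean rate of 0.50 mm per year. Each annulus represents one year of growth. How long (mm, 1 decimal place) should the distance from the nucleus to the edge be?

24 years of growth are recorded.
24 years at 0.50 mm/year gives 0.50 × 24 = 12.0 mm.

12.0 mm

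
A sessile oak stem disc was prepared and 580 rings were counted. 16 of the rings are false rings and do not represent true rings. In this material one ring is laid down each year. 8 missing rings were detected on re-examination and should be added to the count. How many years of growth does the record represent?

572 yr

Adjusted count: 580 − 16 + 8 = 572 rings.
At one ring per year, that is 572 years.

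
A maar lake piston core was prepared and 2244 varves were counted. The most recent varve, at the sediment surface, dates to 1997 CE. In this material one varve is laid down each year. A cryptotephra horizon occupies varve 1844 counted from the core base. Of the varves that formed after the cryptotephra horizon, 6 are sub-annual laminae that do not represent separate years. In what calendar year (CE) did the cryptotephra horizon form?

2244 − 1844 = 400 varves lie beyond the cryptotephra horizon toward the sediment surface.
Excluding 6 false varves: 400 − 6 = 394.
1997 − 394 = 1603 CE.

1603 CE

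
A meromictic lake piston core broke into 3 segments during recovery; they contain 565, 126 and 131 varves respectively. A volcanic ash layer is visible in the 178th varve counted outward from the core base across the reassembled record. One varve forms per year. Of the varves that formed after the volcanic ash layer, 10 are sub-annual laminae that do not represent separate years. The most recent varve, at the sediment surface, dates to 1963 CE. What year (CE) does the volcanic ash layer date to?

Total varves = 565 + 126 + 131 = 822.
Between varve 178 and the sediment surface there are 822 − 178 = 644 varves.
Excluding 10 false varves: 644 − 10 = 634.
Counting back 634 years from 1963 CE places the volcanic ash layer in 1963 − 634 = 1329 CE.

1329 CE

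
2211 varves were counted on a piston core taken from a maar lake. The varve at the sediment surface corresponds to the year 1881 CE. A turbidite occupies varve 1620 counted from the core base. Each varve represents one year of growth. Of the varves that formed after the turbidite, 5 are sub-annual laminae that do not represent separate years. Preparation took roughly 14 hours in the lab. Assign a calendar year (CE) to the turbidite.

2211 − 1620 = 591 varves lie beyond the turbidite toward the sediment surface.
Excluding 5 false varves: 591 − 5 = 586.
Counting back 586 years from 1881 CE places the turbidite in 1881 − 586 = 1295 CE.

1295 CE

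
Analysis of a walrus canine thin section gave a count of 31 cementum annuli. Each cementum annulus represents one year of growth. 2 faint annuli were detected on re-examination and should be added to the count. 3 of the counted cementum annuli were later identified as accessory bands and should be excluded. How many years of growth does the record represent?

After corrections the count is 31 − 3 + 2 = 30 cementum annuli.
One cementum annulus per year makes the duration 30 years.

30 yr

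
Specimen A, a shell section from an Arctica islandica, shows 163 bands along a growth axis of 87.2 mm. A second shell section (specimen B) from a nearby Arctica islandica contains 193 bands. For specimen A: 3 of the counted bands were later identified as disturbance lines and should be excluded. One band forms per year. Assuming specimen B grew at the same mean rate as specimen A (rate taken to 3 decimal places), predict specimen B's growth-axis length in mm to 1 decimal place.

Specimen A: after corrections the count is 163 − 3 = 160 bands.
A: Mean rate = 87.2 mm / 160 years ≈ 0.545 mm per year.
B's length ≈ 0.545 × 193 = 105.2 mm.

105.2 mm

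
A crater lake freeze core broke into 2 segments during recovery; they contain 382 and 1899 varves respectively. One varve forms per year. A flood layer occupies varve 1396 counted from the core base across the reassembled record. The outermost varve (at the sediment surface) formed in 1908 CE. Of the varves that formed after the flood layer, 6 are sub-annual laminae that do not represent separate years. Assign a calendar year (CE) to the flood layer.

Total varves = 382 + 1899 = 2281.
Between varve 1396 and the sediment surface there are 2281 − 1396 = 885 varves.
Removing the 6 false varves leaves 885 − 6 = 879 true varves beyond the flood layer.
1908 − 879 = 1029 CE.

1029 CE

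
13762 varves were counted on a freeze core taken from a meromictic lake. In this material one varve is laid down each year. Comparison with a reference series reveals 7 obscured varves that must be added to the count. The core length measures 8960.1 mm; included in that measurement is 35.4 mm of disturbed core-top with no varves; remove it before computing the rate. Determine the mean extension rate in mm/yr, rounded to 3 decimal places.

After corrections the count is 13762 + 7 = 13769 varves.
The growth record spans 8960.1 − 35.4 = 8924.7 mm.
Extension rate ≈ 8924.7 / 13769 = 0.648 mm/yr.

0.648 mm/yr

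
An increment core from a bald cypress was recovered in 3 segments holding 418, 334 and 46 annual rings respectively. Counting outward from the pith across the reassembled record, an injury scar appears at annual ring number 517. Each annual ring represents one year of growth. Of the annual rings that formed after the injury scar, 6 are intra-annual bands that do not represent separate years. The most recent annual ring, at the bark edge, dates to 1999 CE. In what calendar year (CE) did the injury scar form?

Total annual rings = 418 + 334 + 46 = 798.
798 − 517 = 281 annual rings lie beyond the injury scar toward the bark edge.
281 − 6 false = 275 true annual rings after the injury scar.
Counting back 275 years from 1999 CE places the injury scar in 1999 − 275 = 1724 CE.

1724 CE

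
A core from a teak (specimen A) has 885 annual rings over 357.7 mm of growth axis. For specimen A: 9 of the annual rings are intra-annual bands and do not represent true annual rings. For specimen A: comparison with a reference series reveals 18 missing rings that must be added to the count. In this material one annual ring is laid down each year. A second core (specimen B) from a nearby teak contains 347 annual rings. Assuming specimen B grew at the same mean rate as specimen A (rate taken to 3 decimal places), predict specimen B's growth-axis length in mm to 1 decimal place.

138.8 mm

Specimen A: adjusted count: 885 − 9 + 18 = 894 annual rings.
A: 357.7 mm over 894 years gives 357.7 / 894 ≈ 0.400 mm/year.
B's length ≈ 0.400 × 347 = 138.8 mm.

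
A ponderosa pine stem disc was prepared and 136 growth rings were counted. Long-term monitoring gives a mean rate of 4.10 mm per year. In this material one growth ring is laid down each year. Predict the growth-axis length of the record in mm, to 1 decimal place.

The record spans 136 years at 4.10 mm per year.
Predicted length = 4.10 mm/year × 136 years = 557.6 mm.

557.6 mm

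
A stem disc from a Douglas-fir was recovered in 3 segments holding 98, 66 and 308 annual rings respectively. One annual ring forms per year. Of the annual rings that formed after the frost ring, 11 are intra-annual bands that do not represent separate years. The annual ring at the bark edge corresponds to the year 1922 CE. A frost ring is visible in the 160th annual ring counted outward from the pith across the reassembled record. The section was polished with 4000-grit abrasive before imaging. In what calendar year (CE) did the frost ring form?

Total annual rings = 98 + 66 + 308 = 472.
Between annual ring 160 and the bark edge there are 472 − 160 = 312 annual rings.
Excluding 11 false annual rings: 312 − 11 = 301.
The annual ring at the bark edge is 1922 CE, so the frost ring dates to 1922 − 301 = 1621 CE.

1621 CE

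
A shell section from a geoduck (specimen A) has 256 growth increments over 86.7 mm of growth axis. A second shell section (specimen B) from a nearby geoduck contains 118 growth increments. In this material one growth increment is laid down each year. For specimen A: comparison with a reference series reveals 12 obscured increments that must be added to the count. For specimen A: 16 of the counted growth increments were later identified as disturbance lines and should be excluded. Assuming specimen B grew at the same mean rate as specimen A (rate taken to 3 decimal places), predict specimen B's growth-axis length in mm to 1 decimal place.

40.6 mm

Specimen A: true growth increment count = 256 − 16 + 12 = 252.
A: Extension rate ≈ 86.7 / 252 = 0.344 mm per year.
Length of B = 0.344 × 118 = 40.6 mm.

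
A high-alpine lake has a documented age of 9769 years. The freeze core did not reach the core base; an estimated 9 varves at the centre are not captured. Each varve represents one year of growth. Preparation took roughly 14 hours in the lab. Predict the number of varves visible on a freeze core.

9760 varves

One varve per year gives 9769 varves over 9769 years.
9769 − 9 missed = 9760 varves expected in the prepared section.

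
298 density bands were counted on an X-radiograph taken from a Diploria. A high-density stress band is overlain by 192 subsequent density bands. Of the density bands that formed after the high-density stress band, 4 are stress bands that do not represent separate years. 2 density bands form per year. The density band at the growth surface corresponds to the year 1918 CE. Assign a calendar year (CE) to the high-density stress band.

1824 CE

192 density bands formed after the high-density stress band.
192 − 4 false = 188 true density bands after the high-density stress band.
188 density bands at 2 per year is 188 / 2 = 94 years.
The density band at the growth surface is 1918 CE, so the high-density stress band dates to 1918 − 94 = 1824 CE.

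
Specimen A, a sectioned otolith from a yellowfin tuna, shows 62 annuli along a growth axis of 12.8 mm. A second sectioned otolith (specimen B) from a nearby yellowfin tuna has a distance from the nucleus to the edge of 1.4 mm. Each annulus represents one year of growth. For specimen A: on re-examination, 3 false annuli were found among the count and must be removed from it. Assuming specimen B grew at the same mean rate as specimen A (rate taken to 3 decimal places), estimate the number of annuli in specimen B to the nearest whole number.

6 annuli

Specimen A: correcting the raw count gives 62 − 3 = 59 true annuli.
A: 12.8 mm over 59 years gives 12.8 / 59 ≈ 0.217 mm/year.
Specimen B: 1.4 mm / 0.217 mm per year = 6.45 years ≈ 6 annuli.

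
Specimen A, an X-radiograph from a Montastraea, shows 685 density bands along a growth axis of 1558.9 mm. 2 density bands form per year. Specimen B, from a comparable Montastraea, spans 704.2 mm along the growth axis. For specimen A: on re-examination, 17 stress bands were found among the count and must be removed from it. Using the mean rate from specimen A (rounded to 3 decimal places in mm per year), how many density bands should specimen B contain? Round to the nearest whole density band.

302 density bands

Specimen A: after corrections the count is 685 − 17 = 668 density bands.
Specimen A: 668 density bands at 2 per year is 668 / 2 = 334 years.
A: Extension rate ≈ 1558.9 / 334 = 4.667 mm per year.
For B, 704.2 / 4.667 = 150.89 years; at 2 density bands per year that is 150.89 × 2 ≈ 302 density bands.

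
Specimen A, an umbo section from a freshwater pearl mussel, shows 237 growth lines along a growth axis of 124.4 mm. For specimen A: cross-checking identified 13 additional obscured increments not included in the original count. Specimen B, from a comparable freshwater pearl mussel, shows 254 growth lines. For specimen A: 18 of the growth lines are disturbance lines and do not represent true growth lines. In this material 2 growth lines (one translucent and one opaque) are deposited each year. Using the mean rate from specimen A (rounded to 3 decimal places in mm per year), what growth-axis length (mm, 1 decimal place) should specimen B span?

Specimen A: correcting the raw count gives 237 − 18 + 13 = 232 true growth lines.
Specimen A: 232 growth lines at 2 per year is 232 / 2 = 116 years.
A: Extension rate ≈ 124.4 / 116 = 1.072 mm/yr.
Specimen B: dividing by 2 growth lines per year: 254 / 2 = 127 years. For B, 1.072 mm/year × 127 years = 136.1 mm.

136.1 mm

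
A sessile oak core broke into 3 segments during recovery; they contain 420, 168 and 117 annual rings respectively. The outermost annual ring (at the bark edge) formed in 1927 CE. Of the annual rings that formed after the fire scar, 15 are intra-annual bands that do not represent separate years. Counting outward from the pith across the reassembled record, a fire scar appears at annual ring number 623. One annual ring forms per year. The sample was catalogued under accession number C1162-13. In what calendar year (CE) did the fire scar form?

Total annual rings = 420 + 168 + 117 = 705.
The fire scar sits at annual ring 623 from the pith, so 705 − 623 = 82 annual rings formed after it.
82 − 15 false = 67 true annual rings after the fire scar.
Counting back 67 years from 1927 CE places the fire scar in 1927 − 67 = 1860 CE.

1860 CE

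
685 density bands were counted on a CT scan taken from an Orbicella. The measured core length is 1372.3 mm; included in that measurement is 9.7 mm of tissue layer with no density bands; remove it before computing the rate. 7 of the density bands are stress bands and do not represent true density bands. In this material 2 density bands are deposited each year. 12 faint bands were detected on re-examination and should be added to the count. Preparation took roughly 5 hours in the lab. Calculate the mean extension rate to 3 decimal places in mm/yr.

3.950 mm/yr

True density band count = 685 − 7 + 12 = 690.
With 2 density bands per year, 690 / 2 = 345 years.
Net length = 1372.3 − 9.7 = 1362.6 mm.
1362.6 mm over 345 years gives 1362.6 / 345 ≈ 3.950 mm/yr.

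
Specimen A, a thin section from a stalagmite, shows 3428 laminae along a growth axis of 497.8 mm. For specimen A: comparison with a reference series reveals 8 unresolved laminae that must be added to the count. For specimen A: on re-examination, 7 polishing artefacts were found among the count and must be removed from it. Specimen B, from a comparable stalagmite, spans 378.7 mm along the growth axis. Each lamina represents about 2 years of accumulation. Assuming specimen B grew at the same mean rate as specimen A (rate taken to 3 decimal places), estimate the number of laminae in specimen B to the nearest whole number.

Specimen A: after corrections the count is 3428 − 7 + 8 = 3429 laminae.
Specimen A: at 2 years per lamina, 3429 × 2 = 6858 years.
A: Extension rate ≈ 497.8 / 6858 = 0.073 mm/yr.
For B, 378.7 / 0.073 = 5187.67 years; at 2 years per lamina that is 5187.67 / 2 ≈ 2594 laminae.

2594 laminae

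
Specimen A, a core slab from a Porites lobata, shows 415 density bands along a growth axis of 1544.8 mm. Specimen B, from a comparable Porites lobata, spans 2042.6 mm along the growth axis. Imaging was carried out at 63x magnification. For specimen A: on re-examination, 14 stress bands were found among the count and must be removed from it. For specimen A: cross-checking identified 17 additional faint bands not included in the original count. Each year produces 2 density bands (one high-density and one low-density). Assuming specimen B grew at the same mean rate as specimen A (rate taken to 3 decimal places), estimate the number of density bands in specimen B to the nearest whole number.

553 density bands

Specimen A: true density band count = 415 − 14 + 17 = 418.
Specimen A: 418 density bands at 2 per year is 418 / 2 = 209 years.
A: 1544.8 mm over 209 years gives 1544.8 / 209 ≈ 7.391 mm/year.
For B, 2042.6 / 7.391 = 276.36 years; at 2 density bands per year that is 276.36 × 2 ≈ 553 density bands.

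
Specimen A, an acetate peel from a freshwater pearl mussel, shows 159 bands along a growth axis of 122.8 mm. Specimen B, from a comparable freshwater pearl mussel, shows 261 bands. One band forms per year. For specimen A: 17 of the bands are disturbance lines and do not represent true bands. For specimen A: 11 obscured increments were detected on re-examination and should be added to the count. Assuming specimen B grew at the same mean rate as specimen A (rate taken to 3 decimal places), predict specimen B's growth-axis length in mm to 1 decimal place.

Specimen A: after corrections the count is 159 − 17 + 11 = 153 bands.
A: Mean rate = 122.8 mm / 153 years ≈ 0.803 mm/year.
For B, 0.803 mm/year × 261 years = 209.6 mm.

209.6 mm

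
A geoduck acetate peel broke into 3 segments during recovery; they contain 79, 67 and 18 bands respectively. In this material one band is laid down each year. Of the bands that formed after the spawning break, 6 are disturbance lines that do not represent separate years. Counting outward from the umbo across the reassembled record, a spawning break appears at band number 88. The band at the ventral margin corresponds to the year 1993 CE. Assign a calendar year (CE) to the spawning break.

Total bands = 79 + 67 + 18 = 164.
164 − 88 = 76 bands lie beyond the spawning break toward the ventral margin.
Removing the 6 false bands leaves 76 − 6 = 70 true bands beyond the spawning break.
Counting back 70 years from 1993 CE places the spawning break in 1993 − 70 = 1923 CE.

1923 CE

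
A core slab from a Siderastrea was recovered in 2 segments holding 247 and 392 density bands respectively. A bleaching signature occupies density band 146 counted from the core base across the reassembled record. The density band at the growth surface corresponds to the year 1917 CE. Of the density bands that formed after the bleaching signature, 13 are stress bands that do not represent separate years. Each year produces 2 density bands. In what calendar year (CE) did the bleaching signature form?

1677 CE

Total density bands = 247 + 392 = 639.
Between density band 146 and the growth surface there are 639 − 146 = 493 density bands.
Removing the 13 false density bands leaves 493 − 13 = 480 true density bands beyond the bleaching signature.
Dividing by 2 density bands per year: 480 / 2 = 240 years.
Counting back 240 years from 1917 CE places the bleaching signature in 1917 − 240 = 1677 CE.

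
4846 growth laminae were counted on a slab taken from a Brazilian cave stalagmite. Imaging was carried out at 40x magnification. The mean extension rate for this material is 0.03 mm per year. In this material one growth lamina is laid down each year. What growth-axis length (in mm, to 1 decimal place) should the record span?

The record spans 4846 years at 0.03 mm per year.
Length ≈ 0.03 × 4846 = 145.4 mm.

145.4 mm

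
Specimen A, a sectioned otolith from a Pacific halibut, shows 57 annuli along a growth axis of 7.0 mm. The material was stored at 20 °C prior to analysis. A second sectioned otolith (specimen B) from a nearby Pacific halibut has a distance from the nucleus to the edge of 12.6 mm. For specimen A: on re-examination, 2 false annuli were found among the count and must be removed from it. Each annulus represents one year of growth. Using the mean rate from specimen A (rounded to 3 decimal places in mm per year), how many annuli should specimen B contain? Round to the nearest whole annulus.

99 annuli

Specimen A: correcting the raw count gives 57 − 2 = 55 true annuli.
A: Mean rate = 7.0 mm / 55 years ≈ 0.127 mm/year.
For B, 12.6 / 0.127 = 99.21 years ≈ 99 annuli.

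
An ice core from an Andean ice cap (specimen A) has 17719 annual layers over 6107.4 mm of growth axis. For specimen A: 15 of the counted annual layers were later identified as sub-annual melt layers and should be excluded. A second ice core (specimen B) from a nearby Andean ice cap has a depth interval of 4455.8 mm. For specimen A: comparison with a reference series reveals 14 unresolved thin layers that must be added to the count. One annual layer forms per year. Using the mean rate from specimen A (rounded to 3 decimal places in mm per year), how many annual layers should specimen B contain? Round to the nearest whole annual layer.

Specimen A: adjusted count: 17719 − 15 + 14 = 17718 annual layers.
A: Extension rate ≈ 6107.4 / 17718 = 0.345 mm/yr.
B spans 4455.8 / 0.345 = 12915.36 years ≈ 12915 annual layers.

12915 annual layers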